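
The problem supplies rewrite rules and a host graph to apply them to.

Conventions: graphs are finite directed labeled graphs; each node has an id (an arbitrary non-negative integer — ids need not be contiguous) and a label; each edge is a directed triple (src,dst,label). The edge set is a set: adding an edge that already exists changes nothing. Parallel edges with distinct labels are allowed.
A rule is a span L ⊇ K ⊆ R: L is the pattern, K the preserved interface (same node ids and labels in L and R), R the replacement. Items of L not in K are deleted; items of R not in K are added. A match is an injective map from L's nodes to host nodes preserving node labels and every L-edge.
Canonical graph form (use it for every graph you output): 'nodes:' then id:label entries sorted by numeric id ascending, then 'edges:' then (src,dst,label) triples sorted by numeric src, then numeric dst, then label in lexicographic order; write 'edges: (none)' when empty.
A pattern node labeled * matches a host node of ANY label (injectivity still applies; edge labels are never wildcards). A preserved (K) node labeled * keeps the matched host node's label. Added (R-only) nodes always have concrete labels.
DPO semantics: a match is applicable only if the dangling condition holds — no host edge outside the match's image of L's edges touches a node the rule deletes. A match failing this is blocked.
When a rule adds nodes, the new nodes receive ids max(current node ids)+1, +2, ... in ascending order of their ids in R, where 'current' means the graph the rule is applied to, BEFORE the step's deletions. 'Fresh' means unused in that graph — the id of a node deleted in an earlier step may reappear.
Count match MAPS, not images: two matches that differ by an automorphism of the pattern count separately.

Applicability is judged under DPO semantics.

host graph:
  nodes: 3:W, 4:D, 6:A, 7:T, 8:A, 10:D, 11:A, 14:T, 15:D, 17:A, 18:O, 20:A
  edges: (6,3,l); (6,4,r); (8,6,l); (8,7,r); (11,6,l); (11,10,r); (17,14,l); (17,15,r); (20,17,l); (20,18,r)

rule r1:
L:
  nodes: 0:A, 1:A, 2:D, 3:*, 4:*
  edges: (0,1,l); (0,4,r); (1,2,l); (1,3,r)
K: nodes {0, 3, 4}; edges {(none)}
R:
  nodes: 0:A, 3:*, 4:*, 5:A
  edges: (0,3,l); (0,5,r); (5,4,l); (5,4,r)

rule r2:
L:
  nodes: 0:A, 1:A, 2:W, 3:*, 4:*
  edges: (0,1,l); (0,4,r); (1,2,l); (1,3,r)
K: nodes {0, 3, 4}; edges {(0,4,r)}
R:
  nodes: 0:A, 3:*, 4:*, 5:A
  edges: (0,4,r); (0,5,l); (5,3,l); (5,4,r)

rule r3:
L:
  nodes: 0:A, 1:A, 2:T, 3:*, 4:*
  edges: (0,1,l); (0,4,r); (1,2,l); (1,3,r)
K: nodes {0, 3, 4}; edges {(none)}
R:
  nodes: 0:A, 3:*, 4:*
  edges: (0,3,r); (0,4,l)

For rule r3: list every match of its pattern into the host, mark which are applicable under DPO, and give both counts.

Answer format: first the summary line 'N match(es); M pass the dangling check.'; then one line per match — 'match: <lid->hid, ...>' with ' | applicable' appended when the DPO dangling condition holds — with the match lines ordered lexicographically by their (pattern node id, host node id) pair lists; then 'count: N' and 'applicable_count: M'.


1 match(es); 1 pass the dangling check.
match: 0->20, 1->17, 2->14, 3->15, 4->18 | applicable
count: 1
applicable_count: 1


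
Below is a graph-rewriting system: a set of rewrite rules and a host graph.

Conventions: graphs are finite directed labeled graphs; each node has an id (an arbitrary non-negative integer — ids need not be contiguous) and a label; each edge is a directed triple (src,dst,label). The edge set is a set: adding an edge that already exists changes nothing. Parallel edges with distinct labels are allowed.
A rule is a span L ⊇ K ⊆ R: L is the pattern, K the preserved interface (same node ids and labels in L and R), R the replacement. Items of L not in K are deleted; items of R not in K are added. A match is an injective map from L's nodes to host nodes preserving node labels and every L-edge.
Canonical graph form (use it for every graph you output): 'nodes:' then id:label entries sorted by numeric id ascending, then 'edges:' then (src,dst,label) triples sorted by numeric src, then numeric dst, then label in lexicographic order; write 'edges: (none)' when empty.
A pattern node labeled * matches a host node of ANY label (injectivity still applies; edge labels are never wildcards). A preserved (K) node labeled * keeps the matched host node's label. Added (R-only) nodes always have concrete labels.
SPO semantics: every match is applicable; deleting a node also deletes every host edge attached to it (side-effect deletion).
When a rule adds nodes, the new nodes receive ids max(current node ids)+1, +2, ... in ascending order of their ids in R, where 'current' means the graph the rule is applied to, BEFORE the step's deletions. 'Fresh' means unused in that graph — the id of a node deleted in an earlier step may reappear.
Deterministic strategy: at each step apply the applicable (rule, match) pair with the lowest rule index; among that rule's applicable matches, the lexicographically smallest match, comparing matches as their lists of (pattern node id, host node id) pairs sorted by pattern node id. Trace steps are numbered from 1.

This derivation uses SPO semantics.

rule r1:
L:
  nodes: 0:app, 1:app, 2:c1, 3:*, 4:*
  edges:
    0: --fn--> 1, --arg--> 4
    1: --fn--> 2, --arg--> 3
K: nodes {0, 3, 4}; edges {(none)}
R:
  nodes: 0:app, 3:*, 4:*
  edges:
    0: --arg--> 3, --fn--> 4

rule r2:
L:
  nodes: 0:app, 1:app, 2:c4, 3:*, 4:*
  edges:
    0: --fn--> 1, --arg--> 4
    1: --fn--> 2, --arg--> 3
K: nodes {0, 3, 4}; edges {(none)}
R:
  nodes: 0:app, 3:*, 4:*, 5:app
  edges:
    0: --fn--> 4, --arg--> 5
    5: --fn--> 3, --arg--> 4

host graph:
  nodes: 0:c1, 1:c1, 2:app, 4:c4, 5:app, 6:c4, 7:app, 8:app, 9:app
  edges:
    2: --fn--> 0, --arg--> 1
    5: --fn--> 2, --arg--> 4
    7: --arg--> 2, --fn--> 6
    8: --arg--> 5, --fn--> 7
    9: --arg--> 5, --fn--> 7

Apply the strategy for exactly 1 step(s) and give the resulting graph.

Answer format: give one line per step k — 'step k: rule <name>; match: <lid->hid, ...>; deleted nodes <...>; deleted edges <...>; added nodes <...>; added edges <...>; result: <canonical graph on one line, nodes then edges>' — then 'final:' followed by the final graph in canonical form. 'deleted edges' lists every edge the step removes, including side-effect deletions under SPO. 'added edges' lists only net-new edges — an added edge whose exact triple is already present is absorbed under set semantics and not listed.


step 1: rule r1; match: 0->5, 1->2, 2->0, 3->1, 4->4; deleted nodes 0, 2; deleted edges (2,0,fn); (2,1,arg); (5,2,fn); (5,4,arg); (7,2,arg); added nodes (none); added edges (5,1,arg); (5,4,fn); result: nodes: 1:c1, 4:c4, 5:app, 6:c4, 7:app, 8:app, 9:app edges: (5,1,arg); (5,4,fn); (7,6,fn); (8,5,arg); (8,7,fn); (9,5,arg); (9,7,fn)
final:
nodes: 1:c1, 4:c4, 5:app, 6:c4, 7:app, 8:app, 9:app
edges: (5,1,arg); (5,4,fn); (7,6,fn); (8,5,arg); (8,7,fn); (9,5,arg); (9,7,fn)


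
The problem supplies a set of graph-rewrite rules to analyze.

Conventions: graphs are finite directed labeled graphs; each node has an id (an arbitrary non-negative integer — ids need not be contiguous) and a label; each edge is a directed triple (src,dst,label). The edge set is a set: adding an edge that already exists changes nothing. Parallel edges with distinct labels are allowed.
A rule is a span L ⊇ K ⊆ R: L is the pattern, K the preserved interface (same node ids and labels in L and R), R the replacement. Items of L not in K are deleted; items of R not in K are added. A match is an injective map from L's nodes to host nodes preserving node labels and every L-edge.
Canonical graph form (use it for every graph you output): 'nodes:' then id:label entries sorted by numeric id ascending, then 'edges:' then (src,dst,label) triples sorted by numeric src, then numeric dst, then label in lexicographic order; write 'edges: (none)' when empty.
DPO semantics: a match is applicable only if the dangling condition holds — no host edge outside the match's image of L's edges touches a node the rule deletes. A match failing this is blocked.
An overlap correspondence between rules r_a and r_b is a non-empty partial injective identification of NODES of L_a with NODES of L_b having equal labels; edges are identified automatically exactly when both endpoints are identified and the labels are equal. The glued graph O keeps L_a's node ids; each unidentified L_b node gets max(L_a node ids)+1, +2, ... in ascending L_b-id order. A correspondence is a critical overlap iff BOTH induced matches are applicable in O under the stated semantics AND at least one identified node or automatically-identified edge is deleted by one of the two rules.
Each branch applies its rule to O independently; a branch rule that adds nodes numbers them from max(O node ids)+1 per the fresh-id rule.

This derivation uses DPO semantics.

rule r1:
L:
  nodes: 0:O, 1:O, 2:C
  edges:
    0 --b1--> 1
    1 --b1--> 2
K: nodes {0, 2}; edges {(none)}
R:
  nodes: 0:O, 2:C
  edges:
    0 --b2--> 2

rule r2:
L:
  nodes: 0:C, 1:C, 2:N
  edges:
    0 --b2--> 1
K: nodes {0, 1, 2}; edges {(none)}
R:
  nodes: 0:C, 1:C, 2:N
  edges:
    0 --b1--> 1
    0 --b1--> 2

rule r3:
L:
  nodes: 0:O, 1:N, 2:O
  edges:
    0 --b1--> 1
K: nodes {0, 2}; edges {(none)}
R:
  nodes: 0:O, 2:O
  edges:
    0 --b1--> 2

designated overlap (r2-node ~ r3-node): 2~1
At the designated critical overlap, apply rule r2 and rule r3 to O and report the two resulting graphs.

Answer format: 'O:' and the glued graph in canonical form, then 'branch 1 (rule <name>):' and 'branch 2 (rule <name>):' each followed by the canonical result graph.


O:
nodes: 0:C, 1:C, 2:N, 3:O, 4:O
edges: (0,1,b2); (3,2,b1)
branch 1 (rule r2):
nodes: 0:C, 1:C, 2:N, 3:O, 4:O
edges: (0,1,b1); (0,2,b1); (3,2,b1)
branch 2 (rule r3):
nodes: 0:C, 1:C, 3:O, 4:O
edges: (0,1,b2); (3,4,b1)


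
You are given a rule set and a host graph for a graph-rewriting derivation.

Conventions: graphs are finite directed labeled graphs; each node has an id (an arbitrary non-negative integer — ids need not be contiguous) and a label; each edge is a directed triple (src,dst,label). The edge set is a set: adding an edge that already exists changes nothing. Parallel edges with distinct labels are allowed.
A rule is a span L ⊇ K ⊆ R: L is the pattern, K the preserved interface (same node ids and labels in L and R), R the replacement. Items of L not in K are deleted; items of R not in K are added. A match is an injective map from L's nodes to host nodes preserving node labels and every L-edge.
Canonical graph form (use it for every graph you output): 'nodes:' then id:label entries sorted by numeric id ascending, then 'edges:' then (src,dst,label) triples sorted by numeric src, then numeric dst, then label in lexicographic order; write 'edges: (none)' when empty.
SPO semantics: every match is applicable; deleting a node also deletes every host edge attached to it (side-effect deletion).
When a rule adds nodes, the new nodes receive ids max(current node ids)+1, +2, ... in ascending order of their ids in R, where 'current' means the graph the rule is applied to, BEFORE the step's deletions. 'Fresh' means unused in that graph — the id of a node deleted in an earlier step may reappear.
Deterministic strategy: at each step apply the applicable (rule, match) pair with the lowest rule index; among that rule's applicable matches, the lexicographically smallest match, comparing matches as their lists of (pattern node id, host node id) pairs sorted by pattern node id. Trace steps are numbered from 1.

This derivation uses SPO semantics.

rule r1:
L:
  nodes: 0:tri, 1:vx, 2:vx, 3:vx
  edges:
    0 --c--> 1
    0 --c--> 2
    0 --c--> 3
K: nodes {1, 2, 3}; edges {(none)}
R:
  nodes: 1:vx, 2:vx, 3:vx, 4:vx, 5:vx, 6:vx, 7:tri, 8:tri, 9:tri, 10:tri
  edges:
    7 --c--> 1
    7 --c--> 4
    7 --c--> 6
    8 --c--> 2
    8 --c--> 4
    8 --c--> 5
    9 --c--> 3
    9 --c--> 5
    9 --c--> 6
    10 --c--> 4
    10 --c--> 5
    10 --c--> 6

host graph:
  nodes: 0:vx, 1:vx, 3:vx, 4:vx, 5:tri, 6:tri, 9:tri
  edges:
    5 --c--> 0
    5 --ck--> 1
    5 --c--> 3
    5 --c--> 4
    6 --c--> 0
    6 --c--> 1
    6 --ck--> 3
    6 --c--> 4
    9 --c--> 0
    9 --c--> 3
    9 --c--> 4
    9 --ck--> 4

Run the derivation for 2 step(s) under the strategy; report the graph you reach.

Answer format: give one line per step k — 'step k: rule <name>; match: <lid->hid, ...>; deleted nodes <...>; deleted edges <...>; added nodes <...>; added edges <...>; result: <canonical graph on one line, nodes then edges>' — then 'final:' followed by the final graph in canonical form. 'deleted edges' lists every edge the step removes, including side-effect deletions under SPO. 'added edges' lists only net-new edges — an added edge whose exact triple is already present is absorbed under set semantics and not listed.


step 1: rule r1; match: 0->5, 1->0, 2->3, 3->4; deleted nodes 5; deleted edges (5,0,c); (5,1,ck); (5,3,c); (5,4,c); added nodes 10, 11, 12, 13, 14, 15, 16; added edges (13,0,c); (13,10,c); (13,12,c); (14,3,c); (14,10,c); (14,11,c); (15,4,c); (15,11,c); (15,12,c); (16,10,c); (16,11,c); (16,12,c); result: nodes: 0:vx, 1:vx, 3:vx, 4:vx, 6:tri, 9:tri, 10:vx, 11:vx, 12:vx, 13:tri, 14:tri, 15:tri, 16:tri edges: (6,0,c); (6,1,c); (6,3,ck); (6,4,c); (9,0,c); (9,3,c); (9,4,c); (9,4,ck); (13,0,c); (13,10,c); (13,12,c); (14,3,c); (14,10,c); (14,11,c); (15,4,c); (15,11,c); (15,12,c); (16,10,c); (16,11,c); (16,12,c)
step 2: rule r1; match: 0->6, 1->0, 2->1, 3->4; deleted nodes 6; deleted edges (6,0,c); (6,1,c); (6,3,ck); (6,4,c); added nodes 17, 18, 19, 20, 21, 22, 23; added edges (20,0,c); (20,17,c); (20,19,c); (21,1,c); (21,17,c); (21,18,c); (22,4,c); (22,18,c); (22,19,c); (23,17,c); (23,18,c); (23,19,c); result: nodes: 0:vx, 1:vx, 3:vx, 4:vx, 9:tri, 10:vx, 11:vx, 12:vx, 13:tri, 14:tri, 15:tri, 16:tri, 17:vx, 18:vx, 19:vx, 20:tri, 21:tri, 22:tri, 23:tri edges: (9,0,c); (9,3,c); (9,4,c); (9,4,ck); (13,0,c); (13,10,c); (13,12,c); (14,3,c); (14,10,c); (14,11,c); (15,4,c); (15,11,c); (15,12,c); (16,10,c); (16,11,c); (16,12,c); (20,0,c); (20,17,c); (20,19,c); (21,1,c); (21,17,c); (21,18,c); (22,4,c); (22,18,c); (22,19,c); (23,17,c); (23,18,c); (23,19,c)
final:
nodes: 0:vx, 1:vx, 3:vx, 4:vx, 9:tri, 10:vx, 11:vx, 12:vx, 13:tri, 14:tri, 15:tri, 16:tri, 17:vx, 18:vx, 19:vx, 20:tri, 21:tri, 22:tri, 23:tri
edges: (9,0,c); (9,3,c); (9,4,c); (9,4,ck); (13,0,c); (13,10,c); (13,12,c); (14,3,c); (14,10,c); (14,11,c); (15,4,c); (15,11,c); (15,12,c); (16,10,c); (16,11,c); (16,12,c); (20,0,c); (20,17,c); (20,19,c); (21,1,c); (21,17,c); (21,18,c); (22,4,c); (22,18,c); (22,19,c); (23,17,c); (23,18,c); (23,19,c)


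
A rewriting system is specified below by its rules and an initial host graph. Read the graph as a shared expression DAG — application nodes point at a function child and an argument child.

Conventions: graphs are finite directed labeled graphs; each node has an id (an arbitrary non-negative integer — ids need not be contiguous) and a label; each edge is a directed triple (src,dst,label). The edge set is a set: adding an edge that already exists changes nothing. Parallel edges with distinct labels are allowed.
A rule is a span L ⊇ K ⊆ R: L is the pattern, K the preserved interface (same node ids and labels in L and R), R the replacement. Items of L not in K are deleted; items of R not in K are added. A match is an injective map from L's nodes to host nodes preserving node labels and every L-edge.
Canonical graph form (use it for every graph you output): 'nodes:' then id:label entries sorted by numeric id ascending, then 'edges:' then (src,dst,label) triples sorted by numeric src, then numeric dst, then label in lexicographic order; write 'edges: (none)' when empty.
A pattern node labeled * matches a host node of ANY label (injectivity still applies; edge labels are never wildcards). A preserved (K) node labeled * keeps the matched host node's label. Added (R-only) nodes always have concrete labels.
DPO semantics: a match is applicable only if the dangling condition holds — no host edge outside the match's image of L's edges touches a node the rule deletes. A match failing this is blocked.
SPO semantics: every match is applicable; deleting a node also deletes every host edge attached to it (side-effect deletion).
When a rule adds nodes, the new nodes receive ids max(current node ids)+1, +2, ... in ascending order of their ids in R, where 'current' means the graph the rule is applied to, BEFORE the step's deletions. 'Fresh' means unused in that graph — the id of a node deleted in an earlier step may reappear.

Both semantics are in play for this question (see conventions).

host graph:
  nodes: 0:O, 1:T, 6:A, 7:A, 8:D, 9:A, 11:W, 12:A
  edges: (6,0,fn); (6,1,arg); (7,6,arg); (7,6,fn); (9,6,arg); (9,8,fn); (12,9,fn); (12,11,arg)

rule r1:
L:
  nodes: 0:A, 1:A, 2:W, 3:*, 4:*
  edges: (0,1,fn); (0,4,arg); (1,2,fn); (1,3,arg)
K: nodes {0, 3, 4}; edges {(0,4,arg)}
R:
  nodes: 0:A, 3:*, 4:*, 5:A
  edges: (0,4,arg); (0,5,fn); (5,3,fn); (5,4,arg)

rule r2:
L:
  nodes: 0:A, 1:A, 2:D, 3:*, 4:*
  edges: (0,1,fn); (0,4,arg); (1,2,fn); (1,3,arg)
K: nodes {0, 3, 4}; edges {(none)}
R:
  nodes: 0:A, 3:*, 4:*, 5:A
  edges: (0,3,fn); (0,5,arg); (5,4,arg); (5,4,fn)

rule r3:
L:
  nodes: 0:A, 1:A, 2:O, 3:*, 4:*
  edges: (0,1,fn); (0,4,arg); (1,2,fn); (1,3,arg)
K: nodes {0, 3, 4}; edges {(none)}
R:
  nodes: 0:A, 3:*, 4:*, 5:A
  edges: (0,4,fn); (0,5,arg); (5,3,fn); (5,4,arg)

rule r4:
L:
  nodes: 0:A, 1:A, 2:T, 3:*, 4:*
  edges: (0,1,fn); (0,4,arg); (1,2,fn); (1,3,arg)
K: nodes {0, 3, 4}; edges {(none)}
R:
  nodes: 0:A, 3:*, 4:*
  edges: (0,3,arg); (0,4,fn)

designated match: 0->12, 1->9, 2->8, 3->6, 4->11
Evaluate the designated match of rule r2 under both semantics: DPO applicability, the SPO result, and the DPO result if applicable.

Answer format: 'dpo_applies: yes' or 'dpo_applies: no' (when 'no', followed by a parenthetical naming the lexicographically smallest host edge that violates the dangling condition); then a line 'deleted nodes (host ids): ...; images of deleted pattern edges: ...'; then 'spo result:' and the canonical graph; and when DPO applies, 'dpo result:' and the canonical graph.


dpo_applies: yes
deleted nodes (host ids): 8, 9; images of deleted pattern edges: (9,6,arg); (9,8,fn); (12,9,fn); (12,11,arg)
spo result:
nodes: 0:O, 1:T, 6:A, 7:A, 11:W, 12:A, 13:A
edges: (6,0,fn); (6,1,arg); (7,6,arg); (7,6,fn); (12,6,fn); (12,13,arg); (13,11,arg); (13,11,fn)
dpo result:
nodes: 0:O, 1:T, 6:A, 7:A, 11:W, 12:A, 13:A
edges: (6,0,fn); (6,1,arg); (7,6,arg); (7,6,fn); (12,6,fn); (12,13,arg); (13,11,arg); (13,11,fn)


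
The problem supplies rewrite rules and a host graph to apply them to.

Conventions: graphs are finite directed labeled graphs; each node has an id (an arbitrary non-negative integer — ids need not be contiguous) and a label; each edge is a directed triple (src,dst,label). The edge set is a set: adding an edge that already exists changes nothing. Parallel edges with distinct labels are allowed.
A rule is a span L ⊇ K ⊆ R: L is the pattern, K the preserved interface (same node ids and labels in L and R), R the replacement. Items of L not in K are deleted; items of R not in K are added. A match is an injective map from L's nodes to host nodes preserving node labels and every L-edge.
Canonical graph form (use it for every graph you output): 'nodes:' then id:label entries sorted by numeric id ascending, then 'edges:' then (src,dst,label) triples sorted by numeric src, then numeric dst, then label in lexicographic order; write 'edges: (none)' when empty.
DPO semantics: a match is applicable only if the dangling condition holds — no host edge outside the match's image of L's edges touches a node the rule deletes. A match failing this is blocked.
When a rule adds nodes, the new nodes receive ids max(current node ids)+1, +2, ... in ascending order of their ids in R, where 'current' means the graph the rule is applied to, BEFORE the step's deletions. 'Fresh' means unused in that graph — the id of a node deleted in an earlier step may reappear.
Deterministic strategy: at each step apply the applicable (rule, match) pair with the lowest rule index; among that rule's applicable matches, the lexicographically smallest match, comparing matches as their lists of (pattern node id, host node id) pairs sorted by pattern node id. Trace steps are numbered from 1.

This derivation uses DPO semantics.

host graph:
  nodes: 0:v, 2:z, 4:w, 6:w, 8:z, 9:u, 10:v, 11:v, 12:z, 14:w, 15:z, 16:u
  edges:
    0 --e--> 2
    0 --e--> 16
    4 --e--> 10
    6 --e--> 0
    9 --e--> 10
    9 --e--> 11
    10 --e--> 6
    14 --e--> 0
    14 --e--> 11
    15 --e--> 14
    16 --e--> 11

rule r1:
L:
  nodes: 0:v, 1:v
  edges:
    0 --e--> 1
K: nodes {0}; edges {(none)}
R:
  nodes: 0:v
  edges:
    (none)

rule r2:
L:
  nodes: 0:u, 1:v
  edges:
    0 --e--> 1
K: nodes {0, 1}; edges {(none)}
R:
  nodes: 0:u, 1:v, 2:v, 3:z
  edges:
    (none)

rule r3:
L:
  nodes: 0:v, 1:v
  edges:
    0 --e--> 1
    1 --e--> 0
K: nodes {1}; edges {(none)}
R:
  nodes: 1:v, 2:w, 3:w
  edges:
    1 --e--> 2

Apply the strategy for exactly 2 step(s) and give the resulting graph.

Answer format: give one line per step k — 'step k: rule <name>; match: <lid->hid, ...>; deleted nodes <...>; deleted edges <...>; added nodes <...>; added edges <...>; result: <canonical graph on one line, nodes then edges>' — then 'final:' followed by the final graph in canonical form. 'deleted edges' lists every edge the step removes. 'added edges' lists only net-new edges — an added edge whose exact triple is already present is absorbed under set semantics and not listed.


step 1: rule r2; match: 0->9, 1->10; deleted nodes (none); deleted edges (9,10,e); added nodes 17, 18; added edges (none); result: nodes: 0:v, 2:z, 4:w, 6:w, 8:z, 9:u, 10:v, 11:v, 12:z, 14:w, 15:z, 16:u, 17:v, 18:z edges: (0,2,e); (0,16,e); (4,10,e); (6,0,e); (9,11,e); (10,6,e); (14,0,e); (14,11,e); (15,14,e); (16,11,e)
step 2: rule r2; match: 0->9, 1->11; deleted nodes (none); deleted edges (9,11,e); added nodes 19, 20; added edges (none); result: nodes: 0:v, 2:z, 4:w, 6:w, 8:z, 9:u, 10:v, 11:v, 12:z, 14:w, 15:z, 16:u, 17:v, 18:z, 19:v, 20:z edges: (0,2,e); (0,16,e); (4,10,e); (6,0,e); (10,6,e); (14,0,e); (14,11,e); (15,14,e); (16,11,e)
final:
nodes: 0:v, 2:z, 4:w, 6:w, 8:z, 9:u, 10:v, 11:v, 12:z, 14:w, 15:z, 16:u, 17:v, 18:z, 19:v, 20:z
edges: (0,2,e); (0,16,e); (4,10,e); (6,0,e); (10,6,e); (14,0,e); (14,11,e); (15,14,e); (16,11,e)


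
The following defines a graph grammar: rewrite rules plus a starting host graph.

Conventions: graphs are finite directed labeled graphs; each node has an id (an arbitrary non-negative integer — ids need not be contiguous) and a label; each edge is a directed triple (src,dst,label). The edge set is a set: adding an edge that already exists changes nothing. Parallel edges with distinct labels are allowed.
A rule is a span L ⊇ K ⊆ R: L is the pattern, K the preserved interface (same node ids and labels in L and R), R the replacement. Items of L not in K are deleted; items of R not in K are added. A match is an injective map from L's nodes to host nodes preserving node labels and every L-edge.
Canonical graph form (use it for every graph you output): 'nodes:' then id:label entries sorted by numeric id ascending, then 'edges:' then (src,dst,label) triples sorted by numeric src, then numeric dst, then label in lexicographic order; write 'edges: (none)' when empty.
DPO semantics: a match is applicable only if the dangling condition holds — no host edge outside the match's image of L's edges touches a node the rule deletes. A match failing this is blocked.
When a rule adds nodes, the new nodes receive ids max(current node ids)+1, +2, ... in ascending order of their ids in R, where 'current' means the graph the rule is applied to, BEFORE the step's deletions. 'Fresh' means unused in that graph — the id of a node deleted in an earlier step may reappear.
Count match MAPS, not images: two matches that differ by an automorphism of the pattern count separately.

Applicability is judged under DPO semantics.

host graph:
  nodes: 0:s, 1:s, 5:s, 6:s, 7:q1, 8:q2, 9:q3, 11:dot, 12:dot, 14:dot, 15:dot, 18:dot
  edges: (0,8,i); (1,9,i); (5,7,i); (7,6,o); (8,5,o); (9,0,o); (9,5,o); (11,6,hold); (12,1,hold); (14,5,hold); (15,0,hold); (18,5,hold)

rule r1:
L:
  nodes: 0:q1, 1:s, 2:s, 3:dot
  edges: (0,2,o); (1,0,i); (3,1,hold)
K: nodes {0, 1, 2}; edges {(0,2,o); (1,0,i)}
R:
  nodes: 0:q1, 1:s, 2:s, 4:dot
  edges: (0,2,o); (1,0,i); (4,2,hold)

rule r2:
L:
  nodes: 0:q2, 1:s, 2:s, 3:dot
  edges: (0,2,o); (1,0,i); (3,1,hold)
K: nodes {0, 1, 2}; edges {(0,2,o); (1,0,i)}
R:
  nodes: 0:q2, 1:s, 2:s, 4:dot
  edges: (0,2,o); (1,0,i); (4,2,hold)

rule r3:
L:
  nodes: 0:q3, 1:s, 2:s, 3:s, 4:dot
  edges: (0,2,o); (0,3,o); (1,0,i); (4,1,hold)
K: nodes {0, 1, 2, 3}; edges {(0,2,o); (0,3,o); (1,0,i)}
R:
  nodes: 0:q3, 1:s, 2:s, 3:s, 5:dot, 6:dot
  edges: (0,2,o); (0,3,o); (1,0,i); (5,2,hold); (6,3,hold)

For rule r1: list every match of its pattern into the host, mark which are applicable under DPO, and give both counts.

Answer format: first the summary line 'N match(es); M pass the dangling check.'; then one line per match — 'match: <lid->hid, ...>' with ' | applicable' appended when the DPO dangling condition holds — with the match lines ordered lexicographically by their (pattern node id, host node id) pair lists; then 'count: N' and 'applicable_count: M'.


2 match(es); 2 pass the dangling check.
match: 0->7, 1->5, 2->6, 3->14 | applicable
match: 0->7, 1->5, 2->6, 3->18 | applicable
count: 2
applicable_count: 2


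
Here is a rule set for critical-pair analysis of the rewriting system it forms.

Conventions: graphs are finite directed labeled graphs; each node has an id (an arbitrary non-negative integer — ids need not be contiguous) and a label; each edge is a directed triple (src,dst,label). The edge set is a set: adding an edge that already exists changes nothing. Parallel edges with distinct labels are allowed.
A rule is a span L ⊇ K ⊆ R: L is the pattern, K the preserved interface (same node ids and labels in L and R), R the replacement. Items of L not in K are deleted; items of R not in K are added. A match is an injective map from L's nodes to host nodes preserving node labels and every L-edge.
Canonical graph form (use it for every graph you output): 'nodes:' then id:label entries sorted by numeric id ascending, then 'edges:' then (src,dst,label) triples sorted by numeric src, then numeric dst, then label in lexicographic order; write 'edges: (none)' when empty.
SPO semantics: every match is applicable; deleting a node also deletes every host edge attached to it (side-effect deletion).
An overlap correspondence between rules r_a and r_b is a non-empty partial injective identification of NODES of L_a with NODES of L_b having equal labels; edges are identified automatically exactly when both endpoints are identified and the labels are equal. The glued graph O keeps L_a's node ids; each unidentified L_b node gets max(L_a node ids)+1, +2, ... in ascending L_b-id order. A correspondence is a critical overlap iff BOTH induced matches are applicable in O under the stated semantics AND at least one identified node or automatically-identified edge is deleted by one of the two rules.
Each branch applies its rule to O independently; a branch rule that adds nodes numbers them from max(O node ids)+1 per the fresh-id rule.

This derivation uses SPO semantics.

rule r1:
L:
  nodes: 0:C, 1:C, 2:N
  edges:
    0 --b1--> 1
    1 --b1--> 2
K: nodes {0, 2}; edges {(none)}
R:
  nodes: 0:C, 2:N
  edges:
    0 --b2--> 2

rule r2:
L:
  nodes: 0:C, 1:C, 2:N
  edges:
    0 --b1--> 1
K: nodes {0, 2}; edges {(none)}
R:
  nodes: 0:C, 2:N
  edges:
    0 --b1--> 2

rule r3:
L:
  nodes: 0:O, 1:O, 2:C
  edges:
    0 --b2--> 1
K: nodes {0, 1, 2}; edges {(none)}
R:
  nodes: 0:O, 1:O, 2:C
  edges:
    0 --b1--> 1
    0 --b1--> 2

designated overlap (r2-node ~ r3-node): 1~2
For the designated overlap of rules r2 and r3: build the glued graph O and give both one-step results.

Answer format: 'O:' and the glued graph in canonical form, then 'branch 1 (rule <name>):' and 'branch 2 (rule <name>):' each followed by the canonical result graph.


O:
nodes: 0:C, 1:C, 2:N, 3:O, 4:O
edges: (0,1,b1); (3,4,b2)
branch 1 (rule r2):
nodes: 0:C, 2:N, 3:O, 4:O
edges: (0,2,b1); (3,4,b2)
branch 2 (rule r3):
nodes: 0:C, 1:C, 2:N, 3:O, 4:O
edges: (0,1,b1); (3,1,b1); (3,4,b1)


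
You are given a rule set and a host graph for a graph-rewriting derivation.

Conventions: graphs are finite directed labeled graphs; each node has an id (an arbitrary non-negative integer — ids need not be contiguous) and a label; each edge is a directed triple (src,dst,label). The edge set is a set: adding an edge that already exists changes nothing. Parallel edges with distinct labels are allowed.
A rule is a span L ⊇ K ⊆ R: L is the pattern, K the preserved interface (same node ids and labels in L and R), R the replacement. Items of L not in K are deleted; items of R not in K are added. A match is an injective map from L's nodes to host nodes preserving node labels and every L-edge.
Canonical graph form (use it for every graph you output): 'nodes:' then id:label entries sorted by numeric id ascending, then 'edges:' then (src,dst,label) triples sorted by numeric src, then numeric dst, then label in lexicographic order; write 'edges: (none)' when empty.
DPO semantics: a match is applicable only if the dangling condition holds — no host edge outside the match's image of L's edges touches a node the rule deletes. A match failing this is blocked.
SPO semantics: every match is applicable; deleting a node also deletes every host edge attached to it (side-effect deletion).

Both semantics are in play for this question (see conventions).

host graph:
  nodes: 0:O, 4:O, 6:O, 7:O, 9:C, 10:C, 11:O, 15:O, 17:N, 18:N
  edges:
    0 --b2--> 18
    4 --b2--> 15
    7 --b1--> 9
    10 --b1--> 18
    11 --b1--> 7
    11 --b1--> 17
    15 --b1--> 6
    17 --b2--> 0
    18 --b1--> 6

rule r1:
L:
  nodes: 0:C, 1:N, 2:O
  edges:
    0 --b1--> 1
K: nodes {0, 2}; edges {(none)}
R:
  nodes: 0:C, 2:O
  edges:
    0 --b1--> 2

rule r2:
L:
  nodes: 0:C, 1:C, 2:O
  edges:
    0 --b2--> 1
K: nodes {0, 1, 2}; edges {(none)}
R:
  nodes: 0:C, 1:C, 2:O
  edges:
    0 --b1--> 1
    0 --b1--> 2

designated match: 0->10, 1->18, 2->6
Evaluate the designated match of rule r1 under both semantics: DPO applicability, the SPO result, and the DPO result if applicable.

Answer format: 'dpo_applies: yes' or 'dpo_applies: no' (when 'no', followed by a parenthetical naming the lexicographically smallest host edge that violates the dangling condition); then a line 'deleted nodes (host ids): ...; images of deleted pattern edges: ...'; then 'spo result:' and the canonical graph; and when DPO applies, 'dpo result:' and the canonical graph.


dpo_applies: no
(the rule deletes node 18, which keeps host edge (0,18,b2) outside the match image — the dangling condition fails, DPO blocks; SPO proceeds and side-deletes such edges)
deleted nodes (host ids): 18; images of deleted pattern edges: (10,18,b1)
spo result:
nodes: 0:O, 4:O, 6:O, 7:O, 9:C, 10:C, 11:O, 15:O, 17:N
edges: (4,15,b2); (7,9,b1); (10,6,b1); (11,7,b1); (11,17,b1); (15,6,b1); (17,0,b2)


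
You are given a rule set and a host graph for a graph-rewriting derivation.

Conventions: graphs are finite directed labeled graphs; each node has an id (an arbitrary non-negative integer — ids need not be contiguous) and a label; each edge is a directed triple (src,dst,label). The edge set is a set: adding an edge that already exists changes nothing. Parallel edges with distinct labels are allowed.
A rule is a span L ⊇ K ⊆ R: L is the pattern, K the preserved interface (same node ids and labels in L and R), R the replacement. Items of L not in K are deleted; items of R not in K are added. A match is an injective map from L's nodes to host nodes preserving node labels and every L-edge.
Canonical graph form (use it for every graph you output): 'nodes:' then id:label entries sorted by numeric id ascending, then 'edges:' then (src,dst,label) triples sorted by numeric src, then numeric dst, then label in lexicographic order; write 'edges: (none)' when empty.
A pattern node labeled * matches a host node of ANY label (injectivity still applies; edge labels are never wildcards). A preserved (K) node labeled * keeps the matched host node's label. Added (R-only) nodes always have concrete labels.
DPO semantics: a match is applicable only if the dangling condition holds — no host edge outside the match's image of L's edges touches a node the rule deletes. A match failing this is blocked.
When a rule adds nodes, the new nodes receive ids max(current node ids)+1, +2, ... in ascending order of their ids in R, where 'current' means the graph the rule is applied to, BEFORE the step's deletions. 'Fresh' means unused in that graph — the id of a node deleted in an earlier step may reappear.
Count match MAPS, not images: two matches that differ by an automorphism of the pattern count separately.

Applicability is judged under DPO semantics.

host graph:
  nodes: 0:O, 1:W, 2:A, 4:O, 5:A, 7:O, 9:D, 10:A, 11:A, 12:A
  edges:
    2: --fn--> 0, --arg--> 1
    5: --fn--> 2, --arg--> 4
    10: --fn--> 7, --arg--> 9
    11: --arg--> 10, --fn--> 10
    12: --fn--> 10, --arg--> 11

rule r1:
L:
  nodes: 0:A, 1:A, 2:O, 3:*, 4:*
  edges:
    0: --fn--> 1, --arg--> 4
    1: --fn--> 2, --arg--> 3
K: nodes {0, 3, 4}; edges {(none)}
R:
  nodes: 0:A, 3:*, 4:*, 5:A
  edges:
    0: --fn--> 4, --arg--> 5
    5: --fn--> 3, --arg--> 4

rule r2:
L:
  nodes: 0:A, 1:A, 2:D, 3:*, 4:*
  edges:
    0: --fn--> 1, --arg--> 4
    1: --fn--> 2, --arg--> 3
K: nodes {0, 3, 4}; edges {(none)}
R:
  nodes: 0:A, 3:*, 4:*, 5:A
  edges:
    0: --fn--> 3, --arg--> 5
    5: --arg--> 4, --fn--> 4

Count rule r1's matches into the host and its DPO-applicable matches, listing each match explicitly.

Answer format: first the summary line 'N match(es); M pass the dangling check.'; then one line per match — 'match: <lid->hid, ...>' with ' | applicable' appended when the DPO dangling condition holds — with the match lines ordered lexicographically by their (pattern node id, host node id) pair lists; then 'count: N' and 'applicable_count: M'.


2 match(es); 1 pass the dangling check.
match: 0->5, 1->2, 2->0, 3->1, 4->4 | applicable
match: 0->12, 1->10, 2->7, 3->9, 4->11
count: 2
applicable_count: 1


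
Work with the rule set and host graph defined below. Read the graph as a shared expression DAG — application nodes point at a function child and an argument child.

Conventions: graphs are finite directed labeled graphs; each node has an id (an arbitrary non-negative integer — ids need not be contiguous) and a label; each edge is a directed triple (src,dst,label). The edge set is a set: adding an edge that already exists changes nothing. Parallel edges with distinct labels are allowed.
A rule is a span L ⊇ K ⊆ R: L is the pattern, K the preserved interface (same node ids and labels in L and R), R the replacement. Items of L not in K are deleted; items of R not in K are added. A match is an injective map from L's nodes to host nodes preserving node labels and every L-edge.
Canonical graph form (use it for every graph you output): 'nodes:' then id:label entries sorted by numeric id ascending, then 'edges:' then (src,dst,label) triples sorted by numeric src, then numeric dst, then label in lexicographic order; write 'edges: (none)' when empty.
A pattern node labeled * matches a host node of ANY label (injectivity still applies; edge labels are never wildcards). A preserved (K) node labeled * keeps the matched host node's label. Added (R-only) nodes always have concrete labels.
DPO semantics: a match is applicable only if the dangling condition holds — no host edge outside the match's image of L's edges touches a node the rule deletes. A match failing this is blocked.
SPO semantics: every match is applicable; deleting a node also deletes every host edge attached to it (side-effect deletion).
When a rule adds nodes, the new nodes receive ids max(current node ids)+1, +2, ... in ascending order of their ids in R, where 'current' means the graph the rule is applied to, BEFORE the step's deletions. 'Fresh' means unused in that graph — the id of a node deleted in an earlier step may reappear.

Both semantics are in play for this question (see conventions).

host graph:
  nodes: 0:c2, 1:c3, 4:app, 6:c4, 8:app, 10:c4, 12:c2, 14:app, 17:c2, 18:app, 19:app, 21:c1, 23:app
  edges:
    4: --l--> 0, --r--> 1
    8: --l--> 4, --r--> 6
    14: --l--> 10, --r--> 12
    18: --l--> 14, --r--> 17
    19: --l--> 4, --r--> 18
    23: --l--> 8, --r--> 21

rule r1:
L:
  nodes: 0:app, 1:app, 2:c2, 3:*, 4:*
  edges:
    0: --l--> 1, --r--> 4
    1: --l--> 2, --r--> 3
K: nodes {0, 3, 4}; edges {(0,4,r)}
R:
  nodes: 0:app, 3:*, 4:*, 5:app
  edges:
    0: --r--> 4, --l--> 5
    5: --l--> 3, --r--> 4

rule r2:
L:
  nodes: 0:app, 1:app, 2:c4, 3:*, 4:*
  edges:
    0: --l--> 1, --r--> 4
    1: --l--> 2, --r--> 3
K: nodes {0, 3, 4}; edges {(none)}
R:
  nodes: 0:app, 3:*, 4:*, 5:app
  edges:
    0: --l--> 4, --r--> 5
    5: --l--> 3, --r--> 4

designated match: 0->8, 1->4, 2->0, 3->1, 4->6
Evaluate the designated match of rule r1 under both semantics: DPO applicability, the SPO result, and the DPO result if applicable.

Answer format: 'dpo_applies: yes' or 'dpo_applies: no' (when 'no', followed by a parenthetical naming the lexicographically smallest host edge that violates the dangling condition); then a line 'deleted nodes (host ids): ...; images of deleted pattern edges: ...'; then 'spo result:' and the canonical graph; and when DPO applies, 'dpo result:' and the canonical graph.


dpo_applies: no
(the rule deletes node 4, which keeps host edge (19,4,l) outside the match image — the dangling condition fails, DPO blocks; SPO proceeds and side-deletes such edges)
deleted nodes (host ids): 0, 4; images of deleted pattern edges: (4,0,l); (4,1,r); (8,4,l)
spo result:
nodes: 1:c3, 6:c4, 8:app, 10:c4, 12:c2, 14:app, 17:c2, 18:app, 19:app, 21:c1, 23:app, 24:app
edges: (8,6,r); (8,24,l); (14,10,l); (14,12,r); (18,14,l); (18,17,r); (19,18,r); (23,8,l); (23,21,r); (24,1,l); (24,6,r)


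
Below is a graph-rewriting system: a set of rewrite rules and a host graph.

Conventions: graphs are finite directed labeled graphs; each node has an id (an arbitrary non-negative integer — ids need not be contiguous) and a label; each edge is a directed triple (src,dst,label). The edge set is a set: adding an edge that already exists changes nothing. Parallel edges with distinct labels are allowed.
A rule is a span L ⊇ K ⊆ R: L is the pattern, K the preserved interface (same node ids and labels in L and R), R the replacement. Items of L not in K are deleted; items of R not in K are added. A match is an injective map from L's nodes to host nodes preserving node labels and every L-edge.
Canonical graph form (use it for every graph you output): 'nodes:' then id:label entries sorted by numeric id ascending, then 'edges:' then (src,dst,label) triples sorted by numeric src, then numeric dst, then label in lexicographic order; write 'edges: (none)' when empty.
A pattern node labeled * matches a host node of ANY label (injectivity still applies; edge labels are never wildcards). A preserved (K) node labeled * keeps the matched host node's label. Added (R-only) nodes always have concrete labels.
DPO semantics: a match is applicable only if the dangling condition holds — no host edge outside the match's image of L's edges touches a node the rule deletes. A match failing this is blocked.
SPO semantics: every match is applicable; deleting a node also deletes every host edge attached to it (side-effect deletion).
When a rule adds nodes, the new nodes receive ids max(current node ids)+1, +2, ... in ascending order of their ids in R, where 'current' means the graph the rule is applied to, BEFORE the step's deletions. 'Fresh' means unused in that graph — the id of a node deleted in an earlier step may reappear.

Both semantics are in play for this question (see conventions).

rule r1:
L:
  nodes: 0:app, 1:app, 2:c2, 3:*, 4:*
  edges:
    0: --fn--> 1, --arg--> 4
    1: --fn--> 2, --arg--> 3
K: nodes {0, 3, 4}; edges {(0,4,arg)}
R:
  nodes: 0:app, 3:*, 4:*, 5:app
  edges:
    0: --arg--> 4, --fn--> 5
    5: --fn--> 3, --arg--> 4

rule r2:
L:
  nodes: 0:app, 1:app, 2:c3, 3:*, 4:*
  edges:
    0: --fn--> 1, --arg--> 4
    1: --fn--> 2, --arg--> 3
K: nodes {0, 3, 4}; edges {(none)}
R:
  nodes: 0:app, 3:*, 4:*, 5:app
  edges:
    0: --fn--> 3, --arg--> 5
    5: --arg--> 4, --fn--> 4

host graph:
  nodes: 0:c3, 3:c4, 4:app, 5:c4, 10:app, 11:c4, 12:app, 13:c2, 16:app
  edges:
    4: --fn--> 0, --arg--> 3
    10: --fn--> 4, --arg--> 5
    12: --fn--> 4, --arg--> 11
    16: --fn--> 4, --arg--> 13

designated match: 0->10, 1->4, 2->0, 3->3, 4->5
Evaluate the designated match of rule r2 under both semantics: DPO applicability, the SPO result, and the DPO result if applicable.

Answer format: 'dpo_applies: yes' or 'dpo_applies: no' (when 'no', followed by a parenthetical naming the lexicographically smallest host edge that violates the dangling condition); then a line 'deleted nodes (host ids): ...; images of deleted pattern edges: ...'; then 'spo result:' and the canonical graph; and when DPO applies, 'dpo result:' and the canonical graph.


dpo_applies: no
(the rule deletes node 4, which keeps host edge (12,4,fn) outside the match image — the dangling condition fails, DPO blocks; SPO proceeds and side-deletes such edges)
deleted nodes (host ids): 0, 4; images of deleted pattern edges: (4,0,fn); (4,3,arg); (10,4,fn); (10,5,arg)
spo result:
nodes: 3:c4, 5:c4, 10:app, 11:c4, 12:app, 13:c2, 16:app, 17:app
edges: (10,3,fn); (10,17,arg); (12,11,arg); (16,13,arg); (17,5,arg); (17,5,fn)
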